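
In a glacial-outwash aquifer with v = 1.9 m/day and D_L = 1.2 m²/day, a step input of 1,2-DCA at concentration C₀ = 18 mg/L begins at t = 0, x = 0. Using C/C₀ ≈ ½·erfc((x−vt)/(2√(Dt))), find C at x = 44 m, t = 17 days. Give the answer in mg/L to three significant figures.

0.603 mg/L

For a continuous step input, C/C₀ ≈ ½·erfc((x−vt)/(2√(Dt))).
vt = 1.9 × 17 = 32.3 m and 2√(Dt) = 2√(1.2 × 17) = 9.033 m.
Argument (x−vt)/(2√(Dt)) = (44 − 32.3)/9.033 = 1.295; ½·erfc(1.295) = 0.03352.
C = 18 × 0.03352 = 0.603 mg/L.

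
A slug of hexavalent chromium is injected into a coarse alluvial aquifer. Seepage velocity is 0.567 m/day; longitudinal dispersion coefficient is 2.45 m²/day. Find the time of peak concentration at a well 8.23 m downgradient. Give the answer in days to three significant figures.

For the 1D instantaneous-source solution, setting ∂C/∂t = 0 at fixed x gives v²t² + 2Dt − x² = 0, so t = (√(D² + v²x²) − D)/v².
√(D² + v²x²) = √(2.45² + 0.567² × 8.23²) = 5.270; v² = 0.321489.
t = (5.270 − 2.45)/0.321489 = 8.77 days (vs. the pure-advection estimate x/v = 14.5 d).

8.77 days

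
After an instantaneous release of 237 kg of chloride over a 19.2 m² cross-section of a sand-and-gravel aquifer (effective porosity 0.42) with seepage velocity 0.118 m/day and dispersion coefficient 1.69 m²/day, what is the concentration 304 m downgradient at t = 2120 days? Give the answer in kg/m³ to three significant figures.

For an instantaneous plane source, C(x,t) = M/(n_e·A·√(4πDt)) · exp(−(x−vt)²/(4Dt)), with n_e·A the pore (flow) area.
Plume center vt = 0.118 × 2120 = 250.16 m, so the well at 304 m is 53.84 m downgradient of the peak.
√(4πDt) = 212.2 m, giving peak height M/(n_e·A·√(4πDt)) = 237/(0.42 × 19.2 × 212.2) = 0.1385 kg/m³.
(x−vt)²/(4Dt) = (53.84)²/(4 × 1.69 × 2120) = 0.2023; exp(−0.2023) = 0.8168.
C = 0.1385 × 0.8168 = 0.113 kg/m³.

0.113 kg/m³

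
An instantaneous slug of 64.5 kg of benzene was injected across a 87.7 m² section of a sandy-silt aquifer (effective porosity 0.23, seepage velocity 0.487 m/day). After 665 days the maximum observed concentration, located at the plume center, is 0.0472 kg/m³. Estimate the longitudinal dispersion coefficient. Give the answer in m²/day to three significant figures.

At the plume center C_max = M/(n_e·A·√(4πDt)), so D = M²/(4πt·(n_e·A·C_max)²).
n_e·A·C_max = 0.23 × 87.7 × 0.0472 = 0.9521 kg/m.
D = 64.5²/(4π × 665 × 0.9521²) = 0.549 m²/day.

0.549 m²/day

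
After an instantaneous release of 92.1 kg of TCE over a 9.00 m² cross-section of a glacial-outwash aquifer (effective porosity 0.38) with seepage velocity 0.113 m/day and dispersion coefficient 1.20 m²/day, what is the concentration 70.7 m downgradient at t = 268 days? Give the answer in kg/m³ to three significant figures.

For an instantaneous plane source, C(x,t) = M/(n_e·A·√(4πDt)) · exp(−(x−vt)²/(4Dt)), with n_e·A the pore (flow) area.
Plume center vt = 0.113 × 268 = 30.284 m, so the well at 70.7 m is 40.416 m downgradient of the peak.
√(4πDt) = 63.57 m, giving peak height M/(n_e·A·√(4πDt)) = 92.1/(0.38 × 9.00 × 63.57) = 0.4236 kg/m³.
(x−vt)²/(4Dt) = (40.416)²/(4 × 1.20 × 268) = 1.270; exp(−1.270) = 0.2808.
C = 0.4236 × 0.2808 = 0.119 kg/m³.

0.119 kg/m³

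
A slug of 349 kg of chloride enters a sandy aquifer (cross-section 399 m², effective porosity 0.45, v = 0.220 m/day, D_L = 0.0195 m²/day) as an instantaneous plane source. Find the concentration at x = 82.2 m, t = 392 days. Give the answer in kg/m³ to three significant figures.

0.116 kg/m³

For an instantaneous plane source, C(x,t) = M/(n_e·A·√(4πDt)) · exp(−(x−vt)²/(4Dt)), with n_e·A the pore (flow) area.
Plume center vt = 0.220 × 392 = 86.24 m, so the well at 82.2 m is 4.04 m upgradient of the peak.
√(4πDt) = 9.801 m, giving peak height M/(n_e·A·√(4πDt)) = 349/(0.45 × 399 × 9.801) = 0.1983 kg/m³.
(x−vt)²/(4Dt) = (-4.04)²/(4 × 0.0195 × 392) = 0.5338; exp(−0.5338) = 0.5864.
C = 0.1983 × 0.5864 = 0.116 kg/m³.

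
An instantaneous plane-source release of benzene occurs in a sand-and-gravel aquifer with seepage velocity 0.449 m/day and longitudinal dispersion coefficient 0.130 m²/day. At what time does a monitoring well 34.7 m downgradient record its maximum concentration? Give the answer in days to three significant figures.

For the 1D instantaneous-source solution, setting ∂C/∂t = 0 at fixed x gives v²t² + 2Dt − x² = 0, so t = (√(D² + v²x²) − D)/v².
√(D² + v²x²) = √(0.130² + 0.449² × 34.7²) = 15.58; v² = 0.201601.
t = (15.58 − 0.130)/0.201601 = 76.6 days (vs. the pure-advection estimate x/v = 77.3 d).

76.6 days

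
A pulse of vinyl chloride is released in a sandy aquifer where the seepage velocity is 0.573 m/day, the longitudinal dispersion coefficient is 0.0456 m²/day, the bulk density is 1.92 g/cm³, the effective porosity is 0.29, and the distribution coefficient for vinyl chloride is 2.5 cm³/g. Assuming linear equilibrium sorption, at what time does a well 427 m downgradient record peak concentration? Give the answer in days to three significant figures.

Retardation factor R = 1 + ρ_b·K_d/n = 1 + 1.92 × 2.5/0.29 = 17.55.
Sorption retards both mechanisms: v_R = v/R = 0.03265 m/day, D_R = D/R = 0.002598 m²/day.
Peak time from v_R²t² + 2D_R t − x² = 0: t = (√(D_R² + v_R²x²) − D_R)/v_R².
√(D_R² + v_R²x²) = √(0.002598² + 0.03265² × 427²) = 13.94; v_R² = 0.001066.
t = (13.94 − 0.002598)/0.001066 = 13100 days.

13100 days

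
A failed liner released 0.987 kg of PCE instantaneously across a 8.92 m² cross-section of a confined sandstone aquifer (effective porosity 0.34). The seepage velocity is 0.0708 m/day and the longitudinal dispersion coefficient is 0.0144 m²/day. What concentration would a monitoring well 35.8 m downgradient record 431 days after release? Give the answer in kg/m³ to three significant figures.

0.0120 kg/m³

For an instantaneous plane source, C(x,t) = M/(n_e·A·√(4πDt)) · exp(−(x−vt)²/(4Dt)), with n_e·A the pore (flow) area.
Plume center vt = 0.0708 × 431 = 30.5148 m, so the well at 35.8 m is 5.2852 m downgradient of the peak.
√(4πDt) = 8.831 m, giving peak height M/(n_e·A·√(4πDt)) = 0.987/(0.34 × 8.92 × 8.831) = 0.03685 kg/m³.
(x−vt)²/(4Dt) = (5.2852)²/(4 × 0.0144 × 431) = 1.125; exp(−1.125) = 0.3247.
C = 0.03685 × 0.3247 = 0.0120 kg/m³.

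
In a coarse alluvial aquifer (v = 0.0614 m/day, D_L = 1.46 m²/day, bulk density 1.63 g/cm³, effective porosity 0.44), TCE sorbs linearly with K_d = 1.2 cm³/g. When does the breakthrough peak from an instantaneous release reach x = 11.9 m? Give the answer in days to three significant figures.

Retardation factor R = 1 + ρ_b·K_d/n = 1 + 1.63 × 1.2/0.44 = 5.445.
Sorption retards both mechanisms: v_R = v/R = 0.01128 m/day, D_R = D/R = 0.2681 m²/day.
Peak time from v_R²t² + 2D_R t − x² = 0: t = (√(D_R² + v_R²x²) − D_R)/v_R².
√(D_R² + v_R²x²) = √(0.2681² + 0.01128² × 11.9²) = 0.2998; v_R² = 0.0001272.
t = (0.2998 − 0.2681)/0.0001272 = 249 days.

249 days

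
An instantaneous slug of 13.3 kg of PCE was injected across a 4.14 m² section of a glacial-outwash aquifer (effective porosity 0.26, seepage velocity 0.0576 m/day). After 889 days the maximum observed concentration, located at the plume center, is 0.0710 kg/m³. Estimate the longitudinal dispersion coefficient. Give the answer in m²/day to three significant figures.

2.71 m²/day

At the plume center C_max = M/(n_e·A·√(4πDt)), so D = M²/(4πt·(n_e·A·C_max)²).
n_e·A·C_max = 0.26 × 4.14 × 0.0710 = 0.07642 kg/m.
D = 13.3²/(4π × 889 × 0.07642²) = 2.71 m²/day.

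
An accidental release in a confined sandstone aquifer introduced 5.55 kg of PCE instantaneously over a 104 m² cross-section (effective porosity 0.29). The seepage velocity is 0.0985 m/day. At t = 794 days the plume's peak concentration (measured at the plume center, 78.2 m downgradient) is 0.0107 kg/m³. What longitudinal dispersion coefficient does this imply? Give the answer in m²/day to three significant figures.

0.0296 m²/day

At the plume center C_max = M/(n_e·A·√(4πDt)), so D = M²/(4πt·(n_e·A·C_max)²).
n_e·A·C_max = 0.29 × 104 × 0.0107 = 0.3227 kg/m.
D = 5.55²/(4π × 794 × 0.3227²) = 0.0296 m²/day.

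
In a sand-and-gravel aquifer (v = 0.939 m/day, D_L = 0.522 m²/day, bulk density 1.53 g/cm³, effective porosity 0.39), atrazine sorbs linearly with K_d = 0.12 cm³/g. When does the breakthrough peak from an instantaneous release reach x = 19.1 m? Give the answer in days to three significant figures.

29.1 days

Retardation factor R = 1 + ρ_b·K_d/n = 1 + 1.53 × 0.12/0.39 = 1.471.
Sorption retards both mechanisms: v_R = v/R = 0.6383 m/day, D_R = D/R = 0.3549 m²/day.
Peak time from v_R²t² + 2D_R t − x² = 0: t = (√(D_R² + v_R²x²) − D_R)/v_R².
√(D_R² + v_R²x²) = √(0.3549² + 0.6383² × 19.1²) = 12.20; v_R² = 0.4074.
t = (12.20 − 0.3549)/0.4074 = 29.1 days.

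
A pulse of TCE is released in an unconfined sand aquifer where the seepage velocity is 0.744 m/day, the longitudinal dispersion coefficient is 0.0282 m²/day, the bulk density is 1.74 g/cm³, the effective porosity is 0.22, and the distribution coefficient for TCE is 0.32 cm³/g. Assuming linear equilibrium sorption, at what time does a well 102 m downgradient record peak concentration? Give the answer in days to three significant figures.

Retardation factor R = 1 + ρ_b·K_d/n = 1 + 1.74 × 0.32/0.22 = 3.531.
Sorption retards both mechanisms: v_R = v/R = 0.2107 m/day, D_R = D/R = 0.007986 m²/day.
Peak time from v_R²t² + 2D_R t − x² = 0: t = (√(D_R² + v_R²x²) − D_R)/v_R².
√(D_R² + v_R²x²) = √(0.007986² + 0.2107² × 102²) = 21.49; v_R² = 0.04439.
t = (21.49 − 0.007986)/0.04439 = 484 days.

484 days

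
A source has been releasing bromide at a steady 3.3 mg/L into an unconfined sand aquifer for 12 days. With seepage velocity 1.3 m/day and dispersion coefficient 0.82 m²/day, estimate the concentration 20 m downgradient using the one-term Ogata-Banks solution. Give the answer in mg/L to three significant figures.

For a continuous step input, C/C₀ ≈ ½·erfc((x−vt)/(2√(Dt))).
vt = 1.3 × 12 = 15.6 m and 2√(Dt) = 2√(0.82 × 12) = 6.274 m.
Argument (x−vt)/(2√(Dt)) = (20 − 15.6)/6.274 = 0.7013; ½·erfc(0.7013) = 0.1607.
C = 3.3 × 0.1607 = 0.530 mg/L.

0.530 mg/L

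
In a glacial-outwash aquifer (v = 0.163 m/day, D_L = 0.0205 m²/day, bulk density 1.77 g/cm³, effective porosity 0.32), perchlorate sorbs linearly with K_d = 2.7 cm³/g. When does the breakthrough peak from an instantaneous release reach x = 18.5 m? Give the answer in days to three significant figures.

1800 days

Retardation factor R = 1 + ρ_b·K_d/n = 1 + 1.77 × 2.7/0.32 = 15.93.
Sorption retards both mechanisms: v_R = v/R = 0.01023 m/day, D_R = D/R = 0.001287 m²/day.
Peak time from v_R²t² + 2D_R t − x² = 0: t = (√(D_R² + v_R²x²) − D_R)/v_R².
√(D_R² + v_R²x²) = √(0.001287² + 0.01023² × 18.5²) = 0.1893; v_R² = 0.0001047.
t = (0.1893 − 0.001287)/0.0001047 = 1800 days.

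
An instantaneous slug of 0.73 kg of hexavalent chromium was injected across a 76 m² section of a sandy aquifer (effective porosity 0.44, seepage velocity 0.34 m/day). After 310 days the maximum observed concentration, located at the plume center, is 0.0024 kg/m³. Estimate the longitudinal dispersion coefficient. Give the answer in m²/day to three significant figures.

At the plume center C_max = M/(n_e·A·√(4πDt)), so D = M²/(4πt·(n_e·A·C_max)²).
n_e·A·C_max = 0.44 × 76 × 0.0024 = 0.08026 kg/m.
D = 0.73²/(4π × 310 × 0.08026²) = 0.0212 m²/day.

0.0212 m²/day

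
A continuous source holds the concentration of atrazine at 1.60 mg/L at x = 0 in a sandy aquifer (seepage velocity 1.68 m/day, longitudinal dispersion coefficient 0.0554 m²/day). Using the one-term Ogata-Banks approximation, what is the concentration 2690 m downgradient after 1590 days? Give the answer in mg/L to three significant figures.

For a continuous step input, C/C₀ ≈ ½·erfc((x−vt)/(2√(Dt))).
vt = 1.68 × 1590 = 2671.2 m and 2√(Dt) = 2√(0.0554 × 1590) = 18.77 m.
Argument (x−vt)/(2√(Dt)) = (2690 − 2671.2)/18.77 = 1.002; ½·erfc(1.002) = 0.07824.
C = 1.60 × 0.07824 = 0.125 mg/L.

0.125 mg/L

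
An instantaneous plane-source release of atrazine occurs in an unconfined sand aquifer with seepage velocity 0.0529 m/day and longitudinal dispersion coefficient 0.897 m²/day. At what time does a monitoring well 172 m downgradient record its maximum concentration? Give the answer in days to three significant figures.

For the 1D instantaneous-source solution, setting ∂C/∂t = 0 at fixed x gives v²t² + 2Dt − x² = 0, so t = (√(D² + v²x²) − D)/v².
√(D² + v²x²) = √(0.897² + 0.0529² × 172²) = 9.143; v² = 0.00279841.
t = (9.143 − 0.897)/0.00279841 = 2950 days (vs. the pure-advection estimate x/v = 3250 d).

2950 days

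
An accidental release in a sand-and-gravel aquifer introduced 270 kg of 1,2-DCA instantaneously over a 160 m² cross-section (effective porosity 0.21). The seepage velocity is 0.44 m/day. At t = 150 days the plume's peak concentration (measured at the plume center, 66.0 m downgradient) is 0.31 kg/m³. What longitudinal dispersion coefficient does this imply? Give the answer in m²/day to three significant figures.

At the plume center C_max = M/(n_e·A·√(4πDt)), so D = M²/(4πt·(n_e·A·C_max)²).
n_e·A·C_max = 0.21 × 160 × 0.31 = 10.42 kg/m.
D = 270²/(4π × 150 × 10.42²) = 0.356 m²/day.

0.356 m²/day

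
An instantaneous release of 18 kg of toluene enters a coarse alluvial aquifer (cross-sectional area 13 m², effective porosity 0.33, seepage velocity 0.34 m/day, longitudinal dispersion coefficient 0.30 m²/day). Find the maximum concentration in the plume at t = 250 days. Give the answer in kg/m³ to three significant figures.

The peak of an instantaneous 1D plume sits at x = vt; there the Gaussian factor is 1 and C_max = M/(n_e·A·√(4πDt)), where n_e·A is the pore area the mass is dissolved in.
√(4πDt) = √(4π × 0.30 × 250) = 30.70 m, so C_max = 18/(0.33 × 13 × 30.70) = 0.137 kg/m³.

0.137 kg/m³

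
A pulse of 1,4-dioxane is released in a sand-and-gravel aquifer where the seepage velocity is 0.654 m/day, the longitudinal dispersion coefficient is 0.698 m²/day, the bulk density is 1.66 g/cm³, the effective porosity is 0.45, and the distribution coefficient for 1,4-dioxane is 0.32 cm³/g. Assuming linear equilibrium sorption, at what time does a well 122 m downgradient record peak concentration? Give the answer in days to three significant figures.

403 days

Retardation factor R = 1 + ρ_b·K_d/n = 1 + 1.66 × 0.32/0.45 = 2.180.
Sorption retards both mechanisms: v_R = v/R = 0.3000 m/day, D_R = D/R = 0.3202 m²/day.
Peak time from v_R²t² + 2D_R t − x² = 0: t = (√(D_R² + v_R²x²) − D_R)/v_R².
√(D_R² + v_R²x²) = √(0.3202² + 0.3000² × 122²) = 36.60; v_R² = 0.09000.
t = (36.60 − 0.3202)/0.09000 = 403 days.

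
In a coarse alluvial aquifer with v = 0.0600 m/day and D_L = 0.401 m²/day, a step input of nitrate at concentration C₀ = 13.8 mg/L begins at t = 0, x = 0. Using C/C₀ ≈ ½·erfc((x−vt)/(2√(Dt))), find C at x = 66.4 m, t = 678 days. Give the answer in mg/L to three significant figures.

1.86 mg/L

For a continuous step input, C/C₀ ≈ ½·erfc((x−vt)/(2√(Dt))).
vt = 0.0600 × 678 = 40.68 m and 2√(Dt) = 2√(0.401 × 678) = 32.98 m.
Argument (x−vt)/(2√(Dt)) = (66.4 − 40.68)/32.98 = 0.7799; ½·erfc(0.7799) = 0.1350.
C = 13.8 × 0.1350 = 1.86 mg/L.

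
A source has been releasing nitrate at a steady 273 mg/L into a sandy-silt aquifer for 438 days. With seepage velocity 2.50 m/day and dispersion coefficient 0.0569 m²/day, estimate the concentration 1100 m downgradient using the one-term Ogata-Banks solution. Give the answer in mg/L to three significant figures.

65.4 mg/L

For a continuous step input, C/C₀ ≈ ½·erfc((x−vt)/(2√(Dt))).
vt = 2.50 × 438 = 1095 m and 2√(Dt) = 2√(0.0569 × 438) = 9.984 m.
Argument (x−vt)/(2√(Dt)) = (1100 − 1095)/9.984 = 0.5008; ½·erfc(0.5008) = 0.2394.
C = 273 × 0.2394 = 65.4 mg/L.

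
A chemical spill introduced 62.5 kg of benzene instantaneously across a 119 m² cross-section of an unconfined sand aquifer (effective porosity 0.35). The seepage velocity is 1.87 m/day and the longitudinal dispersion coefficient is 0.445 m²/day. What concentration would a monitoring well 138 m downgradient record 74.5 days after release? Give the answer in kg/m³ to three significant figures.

For an instantaneous plane source, C(x,t) = M/(n_e·A·√(4πDt)) · exp(−(x−vt)²/(4Dt)), with n_e·A the pore (flow) area.
Plume center vt = 1.87 × 74.5 = 139.315 m, so the well at 138 m is 1.315 m upgradient of the peak.
√(4πDt) = 20.41 m, giving peak height M/(n_e·A·√(4πDt)) = 62.5/(0.35 × 119 × 20.41) = 0.07352 kg/m³.
(x−vt)²/(4Dt) = (-1.315)²/(4 × 0.445 × 74.5) = 0.01304; exp(−0.01304) = 0.9870.
C = 0.07352 × 0.9870 = 0.0726 kg/m³.

0.0726 kg/m³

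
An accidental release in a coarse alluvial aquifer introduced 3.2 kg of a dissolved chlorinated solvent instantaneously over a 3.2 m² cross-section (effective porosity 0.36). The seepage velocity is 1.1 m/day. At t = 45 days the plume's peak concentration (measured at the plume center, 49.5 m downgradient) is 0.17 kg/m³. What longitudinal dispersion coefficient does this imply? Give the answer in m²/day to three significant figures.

At the plume center C_max = M/(n_e·A·√(4πDt)), so D = M²/(4πt·(n_e·A·C_max)²).
n_e·A·C_max = 0.36 × 3.2 × 0.17 = 0.1958 kg/m.
D = 3.2²/(4π × 45 × 0.1958²) = 0.472 m²/day.

0.472 m²/day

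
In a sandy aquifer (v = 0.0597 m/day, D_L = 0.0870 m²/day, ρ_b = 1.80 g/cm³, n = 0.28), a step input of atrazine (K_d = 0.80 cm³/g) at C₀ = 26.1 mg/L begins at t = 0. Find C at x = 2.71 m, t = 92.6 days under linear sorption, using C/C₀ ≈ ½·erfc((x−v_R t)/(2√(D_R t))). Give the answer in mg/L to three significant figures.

Retardation factor R = 1 + ρ_b·K_d/n = 1 + 1.80 × 0.80/0.28 = 6.143.
Sorption retards both mechanisms: v_R = v/R = 0.009718 m/day, D_R = D/R = 0.01416 m²/day.
v_R·t = 0.009718 × 92.6 = 0.8998868 m; 2√(D_R t) = 2.290 m; argument = (2.71 − 0.8998868)/2.290 = 0.7904.
C = C₀ × ½·erfc(0.7904) = 26.1 × 0.1318 = 3.44 mg/L.

3.44 mg/L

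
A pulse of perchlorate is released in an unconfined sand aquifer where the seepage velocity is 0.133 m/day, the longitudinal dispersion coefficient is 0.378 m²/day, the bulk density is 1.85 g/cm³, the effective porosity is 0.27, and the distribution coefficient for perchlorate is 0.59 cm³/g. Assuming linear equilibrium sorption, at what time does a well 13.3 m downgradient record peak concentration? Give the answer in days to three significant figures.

Retardation factor R = 1 + ρ_b·K_d/n = 1 + 1.85 × 0.59/0.27 = 5.043.
Sorption retards both mechanisms: v_R = v/R = 0.02637 m/day, D_R = D/R = 0.07496 m²/day.
Peak time from v_R²t² + 2D_R t − x² = 0: t = (√(D_R² + v_R²x²) − D_R)/v_R².
√(D_R² + v_R²x²) = √(0.07496² + 0.02637² × 13.3²) = 0.3586; v_R² = 0.0006954.
t = (0.3586 − 0.07496)/0.0006954 = 408 days.

408 days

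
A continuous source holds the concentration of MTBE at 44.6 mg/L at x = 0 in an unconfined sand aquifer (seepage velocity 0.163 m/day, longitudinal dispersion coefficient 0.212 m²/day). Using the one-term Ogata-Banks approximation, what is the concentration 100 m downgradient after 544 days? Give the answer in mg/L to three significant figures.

For a continuous step input, C/C₀ ≈ ½·erfc((x−vt)/(2√(Dt))).
vt = 0.163 × 544 = 88.672 m and 2√(Dt) = 2√(0.212 × 544) = 21.48 m.
Argument (x−vt)/(2√(Dt)) = (100 − 88.672)/21.48 = 0.5274; ½·erfc(0.5274) = 0.2279.
C = 44.6 × 0.2279 = 10.2 mg/L.

10.2 mg/L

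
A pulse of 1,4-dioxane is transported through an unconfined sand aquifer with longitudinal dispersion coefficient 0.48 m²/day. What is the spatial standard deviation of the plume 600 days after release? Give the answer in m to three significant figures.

24.0 m

Dispersive spreading gives a Gaussian with σ² = 2Dt; advection only shifts the center.
σ = √(2 × 0.48 × 600) = 24.0 m.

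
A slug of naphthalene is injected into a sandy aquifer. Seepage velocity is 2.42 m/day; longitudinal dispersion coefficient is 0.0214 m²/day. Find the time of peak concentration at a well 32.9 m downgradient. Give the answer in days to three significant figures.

13.6 days

For the 1D instantaneous-source solution, setting ∂C/∂t = 0 at fixed x gives v²t² + 2Dt − x² = 0, so t = (√(D² + v²x²) − D)/v².
√(D² + v²x²) = √(0.0214² + 2.42² × 32.9²) = 79.62; v² = 5.8564.
t = (79.62 − 0.0214)/5.8564 = 13.6 days (vs. the pure-advection estimate x/v = 13.6 d).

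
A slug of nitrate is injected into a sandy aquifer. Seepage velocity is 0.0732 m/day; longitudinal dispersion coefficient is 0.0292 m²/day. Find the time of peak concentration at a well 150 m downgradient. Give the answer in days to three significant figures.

For the 1D instantaneous-source solution, setting ∂C/∂t = 0 at fixed x gives v²t² + 2Dt − x² = 0, so t = (√(D² + v²x²) − D)/v².
√(D² + v²x²) = √(0.0292² + 0.0732² × 150²) = 10.98; v² = 0.00535824.
t = (10.98 − 0.0292)/0.00535824 = 2040 days (vs. the pure-advection estimate x/v = 2050 d).

2040 days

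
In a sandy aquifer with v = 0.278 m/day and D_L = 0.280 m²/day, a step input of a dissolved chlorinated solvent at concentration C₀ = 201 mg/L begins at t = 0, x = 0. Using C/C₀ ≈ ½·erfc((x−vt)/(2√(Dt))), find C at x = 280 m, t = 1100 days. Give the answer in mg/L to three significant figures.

For a continuous step input, C/C₀ ≈ ½·erfc((x−vt)/(2√(Dt))).
vt = 0.278 × 1100 = 305.8 m and 2√(Dt) = 2√(0.280 × 1100) = 35.10 m.
Argument (x−vt)/(2√(Dt)) = (280 − 305.8)/35.10 = -0.7350; ½·erfc(-0.7350) = 0.8507.
C = 201 × 0.8507 = 171 mg/L.

171 mg/L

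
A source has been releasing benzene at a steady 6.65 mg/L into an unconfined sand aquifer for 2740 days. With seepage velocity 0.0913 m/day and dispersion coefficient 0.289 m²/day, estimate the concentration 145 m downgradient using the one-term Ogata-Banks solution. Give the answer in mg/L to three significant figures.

6.62 mg/L

For a continuous step input, C/C₀ ≈ ½·erfc((x−vt)/(2√(Dt))).
vt = 0.0913 × 2740 = 250.162 m and 2√(Dt) = 2√(0.289 × 2740) = 56.28 m.
Argument (x−vt)/(2√(Dt)) = (145 − 250.162)/56.28 = -1.869; ½·erfc(-1.869) = 0.9959.
C = 6.65 × 0.9959 = 6.62 mg/L.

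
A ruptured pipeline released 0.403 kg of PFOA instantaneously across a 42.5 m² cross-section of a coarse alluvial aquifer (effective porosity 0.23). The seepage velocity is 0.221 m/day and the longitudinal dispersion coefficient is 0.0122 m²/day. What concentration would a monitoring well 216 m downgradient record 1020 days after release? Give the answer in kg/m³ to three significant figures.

For an instantaneous plane source, C(x,t) = M/(n_e·A·√(4πDt)) · exp(−(x−vt)²/(4Dt)), with n_e·A the pore (flow) area.
Plume center vt = 0.221 × 1020 = 225.42 m, so the well at 216 m is 9.42 m upgradient of the peak.
√(4πDt) = 12.51 m, giving peak height M/(n_e·A·√(4πDt)) = 0.403/(0.23 × 42.5 × 12.51) = 0.003296 kg/m³.
(x−vt)²/(4Dt) = (-9.42)²/(4 × 0.0122 × 1020) = 1.783; exp(−1.783) = 0.1681.
C = 0.003296 × 0.1681 = 0.000554 kg/m³.

0.000554 kg/m³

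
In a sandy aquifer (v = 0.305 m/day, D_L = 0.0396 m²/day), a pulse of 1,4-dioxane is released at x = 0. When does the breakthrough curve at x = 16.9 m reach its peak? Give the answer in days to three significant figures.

55.0 days

For the 1D instantaneous-source solution, setting ∂C/∂t = 0 at fixed x gives v²t² + 2Dt − x² = 0, so t = (√(D² + v²x²) − D)/v².
√(D² + v²x²) = √(0.0396² + 0.305² × 16.9²) = 5.155; v² = 0.093025.
t = (5.155 − 0.0396)/0.093025 = 55.0 days (vs. the pure-advection estimate x/v = 55.4 d).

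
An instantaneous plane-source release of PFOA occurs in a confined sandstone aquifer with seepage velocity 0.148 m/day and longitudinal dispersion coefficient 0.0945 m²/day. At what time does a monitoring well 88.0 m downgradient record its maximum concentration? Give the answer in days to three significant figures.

590 days

For the 1D instantaneous-source solution, setting ∂C/∂t = 0 at fixed x gives v²t² + 2Dt − x² = 0, so t = (√(D² + v²x²) − D)/v².
√(D² + v²x²) = √(0.0945² + 0.148² × 88.0²) = 13.02; v² = 0.021904.
t = (13.02 − 0.0945)/0.021904 = 590 days (vs. the pure-advection estimate x/v = 595 d).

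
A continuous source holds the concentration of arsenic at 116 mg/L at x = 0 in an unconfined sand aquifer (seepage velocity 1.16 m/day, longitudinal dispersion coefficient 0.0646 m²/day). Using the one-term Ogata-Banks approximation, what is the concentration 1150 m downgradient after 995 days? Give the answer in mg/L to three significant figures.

For a continuous step input, C/C₀ ≈ ½·erfc((x−vt)/(2√(Dt))).
vt = 1.16 × 995 = 1154.2 m and 2√(Dt) = 2√(0.0646 × 995) = 16.03 m.
Argument (x−vt)/(2√(Dt)) = (1150 − 1154.2)/16.03 = -0.2620; ½·erfc(-0.2620) = 0.6445.
C = 116 × 0.6445 = 74.8 mg/L.

74.8 mg/L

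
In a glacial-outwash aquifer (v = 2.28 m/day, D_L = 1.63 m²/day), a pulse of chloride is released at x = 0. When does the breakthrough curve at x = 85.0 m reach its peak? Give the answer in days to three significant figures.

37.0 days

For the 1D instantaneous-source solution, setting ∂C/∂t = 0 at fixed x gives v²t² + 2Dt − x² = 0, so t = (√(D² + v²x²) − D)/v².
√(D² + v²x²) = √(1.63² + 2.28² × 85.0²) = 193.8; v² = 5.1984.
t = (193.8 − 1.63)/5.1984 = 37.0 days (vs. the pure-advection estimate x/v = 37.3 d).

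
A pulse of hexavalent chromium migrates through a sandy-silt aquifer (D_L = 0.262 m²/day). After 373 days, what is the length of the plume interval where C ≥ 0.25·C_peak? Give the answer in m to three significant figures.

46.6 m

The plume is Gaussian with σ = √(2Dt) = √(2 × 0.262 × 373) = 13.98 m.
C/C_peak = exp(−Δx²/(2σ²)) = 0.25 ⇒ Δx = σ·√(−2 ln 0.25) = 13.98 × 1.665 = 23.28 m.
Width = 2Δx = 46.6 m.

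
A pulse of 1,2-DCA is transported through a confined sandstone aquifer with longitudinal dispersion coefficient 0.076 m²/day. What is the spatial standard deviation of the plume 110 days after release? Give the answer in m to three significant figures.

4.09 m

Dispersive spreading gives a Gaussian with σ² = 2Dt; advection only shifts the center.
σ = √(2 × 0.076 × 110) = 4.09 m.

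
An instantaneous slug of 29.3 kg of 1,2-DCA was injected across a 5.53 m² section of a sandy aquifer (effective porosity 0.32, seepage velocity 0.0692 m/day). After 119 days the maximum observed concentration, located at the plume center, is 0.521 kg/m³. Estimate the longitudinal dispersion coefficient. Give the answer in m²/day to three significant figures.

0.675 m²/day

At the plume center C_max = M/(n_e·A·√(4πDt)), so D = M²/(4πt·(n_e·A·C_max)²).
n_e·A·C_max = 0.32 × 5.53 × 0.521 = 0.9220 kg/m.
D = 29.3²/(4π × 119 × 0.9220²) = 0.675 m²/day.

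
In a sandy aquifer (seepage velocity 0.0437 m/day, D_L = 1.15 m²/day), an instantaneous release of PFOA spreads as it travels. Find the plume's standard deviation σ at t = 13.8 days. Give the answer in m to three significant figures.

5.63 m

Dispersive spreading gives a Gaussian with σ² = 2Dt; advection only shifts the center.
σ = √(2 × 1.15 × 13.8) = 5.63 m.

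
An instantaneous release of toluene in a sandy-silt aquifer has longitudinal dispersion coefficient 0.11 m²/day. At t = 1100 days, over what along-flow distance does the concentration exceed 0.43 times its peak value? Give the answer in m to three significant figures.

The plume is Gaussian with σ = √(2Dt) = √(2 × 0.11 × 1100) = 15.56 m.
C/C_peak = exp(−Δx²/(2σ²)) = 0.43 ⇒ Δx = σ·√(−2 ln 0.43) = 15.56 × 1.299 = 20.21 m.
Width = 2Δx = 40.4 m.

40.4 m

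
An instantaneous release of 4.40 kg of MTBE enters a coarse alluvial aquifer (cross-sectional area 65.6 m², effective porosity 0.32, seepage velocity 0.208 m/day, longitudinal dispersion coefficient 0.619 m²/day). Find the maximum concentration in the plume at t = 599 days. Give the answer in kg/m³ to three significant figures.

The peak of an instantaneous 1D plume sits at x = vt; there the Gaussian factor is 1 and C_max = M/(n_e·A·√(4πDt)), where n_e·A is the pore area the mass is dissolved in.
√(4πDt) = √(4π × 0.619 × 599) = 68.26 m, so C_max = 4.40/(0.32 × 65.6 × 68.26) = 0.00307 kg/m³.

0.00307 kg/m³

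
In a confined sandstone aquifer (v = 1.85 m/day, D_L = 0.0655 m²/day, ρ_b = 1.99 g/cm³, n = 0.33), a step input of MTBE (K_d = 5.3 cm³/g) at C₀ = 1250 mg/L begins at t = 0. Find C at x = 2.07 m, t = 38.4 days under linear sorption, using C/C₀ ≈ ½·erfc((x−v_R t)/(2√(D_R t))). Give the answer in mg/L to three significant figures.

Retardation factor R = 1 + ρ_b·K_d/n = 1 + 1.99 × 5.3/0.33 = 32.96.
Sorption retards both mechanisms: v_R = v/R = 0.05613 m/day, D_R = D/R = 0.001987 m²/day.
v_R·t = 0.05613 × 38.4 = 2.155392 m; 2√(D_R t) = 0.5525 m; argument = (2.07 − 2.155392)/0.5525 = -0.1546.
C = C₀ × ½·erfc(-0.1546) = 1250 × 0.5865 = 733 mg/L.

733 mg/L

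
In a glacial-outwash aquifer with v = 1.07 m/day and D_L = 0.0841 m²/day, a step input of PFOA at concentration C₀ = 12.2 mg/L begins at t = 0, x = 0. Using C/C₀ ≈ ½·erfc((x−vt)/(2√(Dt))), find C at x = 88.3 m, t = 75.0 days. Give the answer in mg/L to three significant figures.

0.143 mg/L

For a continuous step input, C/C₀ ≈ ½·erfc((x−vt)/(2√(Dt))).
vt = 1.07 × 75.0 = 80.25 m and 2√(Dt) = 2√(0.0841 × 75.0) = 5.023 m.
Argument (x−vt)/(2√(Dt)) = (88.3 − 80.25)/5.023 = 1.603; ½·erfc(1.603) = 0.01170.
C = 12.2 × 0.01170 = 0.143 mg/L.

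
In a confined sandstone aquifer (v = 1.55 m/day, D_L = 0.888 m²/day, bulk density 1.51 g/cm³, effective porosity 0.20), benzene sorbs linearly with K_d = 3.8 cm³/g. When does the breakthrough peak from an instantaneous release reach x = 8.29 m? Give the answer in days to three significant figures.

Retardation factor R = 1 + ρ_b·K_d/n = 1 + 1.51 × 3.8/0.20 = 29.69.
Sorption retards both mechanisms: v_R = v/R = 0.05221 m/day, D_R = D/R = 0.02991 m²/day.
Peak time from v_R²t² + 2D_R t − x² = 0: t = (√(D_R² + v_R²x²) − D_R)/v_R².
√(D_R² + v_R²x²) = √(0.02991² + 0.05221² × 8.29²) = 0.4339; v_R² = 0.002726.
t = (0.4339 − 0.02991)/0.002726 = 148 days.

148 days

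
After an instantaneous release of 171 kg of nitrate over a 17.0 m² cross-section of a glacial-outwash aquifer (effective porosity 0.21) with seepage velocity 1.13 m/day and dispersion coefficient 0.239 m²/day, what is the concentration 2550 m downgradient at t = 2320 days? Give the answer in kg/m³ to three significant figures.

For an instantaneous plane source, C(x,t) = M/(n_e·A·√(4πDt)) · exp(−(x−vt)²/(4Dt)), with n_e·A the pore (flow) area.
Plume center vt = 1.13 × 2320 = 2621.6 m, so the well at 2550 m is 71.6 m upgradient of the peak.
√(4πDt) = 83.47 m, giving peak height M/(n_e·A·√(4πDt)) = 171/(0.21 × 17.0 × 83.47) = 0.5738 kg/m³.
(x−vt)²/(4Dt) = (-71.6)²/(4 × 0.239 × 2320) = 2.311; exp(−2.311) = 0.09916.
C = 0.5738 × 0.09916 = 0.0569 kg/m³.

0.0569 kg/m³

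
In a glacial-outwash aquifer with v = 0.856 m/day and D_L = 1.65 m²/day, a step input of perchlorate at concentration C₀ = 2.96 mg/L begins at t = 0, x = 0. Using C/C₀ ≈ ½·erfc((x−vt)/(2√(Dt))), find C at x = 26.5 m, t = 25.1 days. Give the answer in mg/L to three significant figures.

0.861 mg/L

For a continuous step input, C/C₀ ≈ ½·erfc((x−vt)/(2√(Dt))).
vt = 0.856 × 25.1 = 21.4856 m and 2√(Dt) = 2√(1.65 × 25.1) = 12.87 m.
Argument (x−vt)/(2√(Dt)) = (26.5 − 21.4856)/12.87 = 0.3896; ½·erfc(0.3896) = 0.2908.
C = 2.96 × 0.2908 = 0.861 mg/L.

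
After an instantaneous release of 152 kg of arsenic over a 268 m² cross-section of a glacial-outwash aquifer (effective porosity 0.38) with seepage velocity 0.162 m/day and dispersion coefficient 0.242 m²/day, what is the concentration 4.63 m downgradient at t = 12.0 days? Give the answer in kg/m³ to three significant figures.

For an instantaneous plane source, C(x,t) = M/(n_e·A·√(4πDt)) · exp(−(x−vt)²/(4Dt)), with n_e·A the pore (flow) area.
Plume center vt = 0.162 × 12.0 = 1.944 m, so the well at 4.63 m is 2.686 m downgradient of the peak.
√(4πDt) = 6.041 m, giving peak height M/(n_e·A·√(4πDt)) = 152/(0.38 × 268 × 6.041) = 0.2471 kg/m³.
(x−vt)²/(4Dt) = (2.686)²/(4 × 0.242 × 12.0) = 0.6211; exp(−0.6211) = 0.5374.
C = 0.2471 × 0.5374 = 0.133 kg/m³.

0.133 kg/m³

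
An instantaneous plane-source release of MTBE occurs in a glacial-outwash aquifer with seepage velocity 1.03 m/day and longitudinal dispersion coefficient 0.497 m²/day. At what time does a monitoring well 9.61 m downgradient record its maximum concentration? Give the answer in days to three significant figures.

8.87 days

For the 1D instantaneous-source solution, setting ∂C/∂t = 0 at fixed x gives v²t² + 2Dt − x² = 0, so t = (√(D² + v²x²) − D)/v².
√(D² + v²x²) = √(0.497² + 1.03² × 9.61²) = 9.911; v² = 1.0609.
t = (9.911 − 0.497)/1.0609 = 8.87 days (vs. the pure-advection estimate x/v = 9.33 d).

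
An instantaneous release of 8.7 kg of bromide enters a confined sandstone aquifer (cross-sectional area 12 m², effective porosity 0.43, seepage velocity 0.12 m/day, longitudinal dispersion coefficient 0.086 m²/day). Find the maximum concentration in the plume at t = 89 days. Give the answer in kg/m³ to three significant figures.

0.172 kg/m³

The peak of an instantaneous 1D plume sits at x = vt; there the Gaussian factor is 1 and C_max = M/(n_e·A·√(4πDt)), where n_e·A is the pore area the mass is dissolved in.
√(4πDt) = √(4π × 0.086 × 89) = 9.807 m, so C_max = 8.7/(0.43 × 12 × 9.807) = 0.172 kg/m³.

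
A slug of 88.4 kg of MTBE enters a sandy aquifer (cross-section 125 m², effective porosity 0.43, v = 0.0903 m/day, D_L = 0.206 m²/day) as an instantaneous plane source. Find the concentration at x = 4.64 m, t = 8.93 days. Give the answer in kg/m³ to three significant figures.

For an instantaneous plane source, C(x,t) = M/(n_e·A·√(4πDt)) · exp(−(x−vt)²/(4Dt)), with n_e·A the pore (flow) area.
Plume center vt = 0.0903 × 8.93 = 0.806379 m, so the well at 4.64 m is 3.833621 m downgradient of the peak.
√(4πDt) = 4.808 m, giving peak height M/(n_e·A·√(4πDt)) = 88.4/(0.43 × 125 × 4.808) = 0.3421 kg/m³.
(x−vt)²/(4Dt) = (3.833621)²/(4 × 0.206 × 8.93) = 1.997; exp(−1.997) = 0.1357.
C = 0.3421 × 0.1357 = 0.0464 kg/m³.

0.0464 kg/m³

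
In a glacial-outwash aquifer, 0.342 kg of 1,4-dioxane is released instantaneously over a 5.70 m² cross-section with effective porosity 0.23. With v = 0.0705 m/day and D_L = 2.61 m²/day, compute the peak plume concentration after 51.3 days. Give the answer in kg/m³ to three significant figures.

0.00636 kg/m³

The peak of an instantaneous 1D plume sits at x = vt; there the Gaussian factor is 1 and C_max = M/(n_e·A·√(4πDt)), where n_e·A is the pore area the mass is dissolved in.
√(4πDt) = √(4π × 2.61 × 51.3) = 41.02 m, so C_max = 0.342/(0.23 × 5.70 × 41.02) = 0.00636 kg/m³.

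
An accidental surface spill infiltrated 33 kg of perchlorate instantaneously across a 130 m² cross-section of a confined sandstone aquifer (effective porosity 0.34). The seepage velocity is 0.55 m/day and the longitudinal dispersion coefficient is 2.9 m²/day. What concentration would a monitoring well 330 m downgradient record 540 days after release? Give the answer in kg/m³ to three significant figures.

For an instantaneous plane source, C(x,t) = M/(n_e·A·√(4πDt)) · exp(−(x−vt)²/(4Dt)), with n_e·A the pore (flow) area.
Plume center vt = 0.55 × 540 = 297 m, so the well at 330 m is 33 m downgradient of the peak.
√(4πDt) = 140.3 m, giving peak height M/(n_e·A·√(4πDt)) = 33/(0.34 × 130 × 140.3) = 0.005321 kg/m³.
(x−vt)²/(4Dt) = (33)²/(4 × 2.9 × 540) = 0.1739; exp(−0.1739) = 0.8404.
C = 0.005321 × 0.8404 = 0.00447 kg/m³.

0.00447 kg/m³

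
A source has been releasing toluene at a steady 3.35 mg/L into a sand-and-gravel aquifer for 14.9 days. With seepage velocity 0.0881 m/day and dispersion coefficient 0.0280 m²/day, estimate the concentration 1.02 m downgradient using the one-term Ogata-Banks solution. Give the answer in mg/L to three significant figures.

For a continuous step input, C/C₀ ≈ ½·erfc((x−vt)/(2√(Dt))).
vt = 0.0881 × 14.9 = 1.31269 m and 2√(Dt) = 2√(0.0280 × 14.9) = 1.292 m.
Argument (x−vt)/(2√(Dt)) = (1.02 − 1.31269)/1.292 = -0.2265; ½·erfc(-0.2265) = 0.6256.
C = 3.35 × 0.6256 = 2.10 mg/L.

2.10 mg/L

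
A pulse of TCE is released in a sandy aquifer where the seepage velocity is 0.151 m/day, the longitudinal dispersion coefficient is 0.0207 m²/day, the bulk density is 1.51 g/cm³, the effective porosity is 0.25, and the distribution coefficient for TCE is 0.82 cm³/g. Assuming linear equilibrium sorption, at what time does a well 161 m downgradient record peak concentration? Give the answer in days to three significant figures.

6340 days

Retardation factor R = 1 + ρ_b·K_d/n = 1 + 1.51 × 0.82/0.25 = 5.953.
Sorption retards both mechanisms: v_R = v/R = 0.02537 m/day, D_R = D/R = 0.003477 m²/day.
Peak time from v_R²t² + 2D_R t − x² = 0: t = (√(D_R² + v_R²x²) − D_R)/v_R².
√(D_R² + v_R²x²) = √(0.003477² + 0.02537² × 161²) = 4.085; v_R² = 0.0006436.
t = (4.085 − 0.003477)/0.0006436 = 6340 days.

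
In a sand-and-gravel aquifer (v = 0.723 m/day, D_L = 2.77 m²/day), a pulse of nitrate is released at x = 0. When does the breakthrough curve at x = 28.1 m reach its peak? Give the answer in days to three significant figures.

For the 1D instantaneous-source solution, setting ∂C/∂t = 0 at fixed x gives v²t² + 2Dt − x² = 0, so t = (√(D² + v²x²) − D)/v².
√(D² + v²x²) = √(2.77² + 0.723² × 28.1²) = 20.50; v² = 0.522729.
t = (20.50 − 2.77)/0.522729 = 33.9 days (vs. the pure-advection estimate x/v = 38.9 d).

33.9 days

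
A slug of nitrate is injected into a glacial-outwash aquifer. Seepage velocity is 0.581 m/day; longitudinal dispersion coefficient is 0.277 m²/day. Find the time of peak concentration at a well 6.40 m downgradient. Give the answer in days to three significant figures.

10.2 days

For the 1D instantaneous-source solution, setting ∂C/∂t = 0 at fixed x gives v²t² + 2Dt − x² = 0, so t = (√(D² + v²x²) − D)/v².
√(D² + v²x²) = √(0.277² + 0.581² × 6.40²) = 3.729; v² = 0.337561.
t = (3.729 − 0.277)/0.337561 = 10.2 days (vs. the pure-advection estimate x/v = 11.0 d).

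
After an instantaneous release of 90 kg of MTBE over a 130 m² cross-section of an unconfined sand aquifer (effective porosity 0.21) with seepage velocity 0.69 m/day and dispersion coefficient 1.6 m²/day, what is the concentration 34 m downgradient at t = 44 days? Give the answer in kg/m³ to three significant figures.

0.106 kg/m³

For an instantaneous plane source, C(x,t) = M/(n_e·A·√(4πDt)) · exp(−(x−vt)²/(4Dt)), with n_e·A the pore (flow) area.
Plume center vt = 0.69 × 44 = 30.36 m, so the well at 34 m is 3.64 m downgradient of the peak.
√(4πDt) = 29.74 m, giving peak height M/(n_e·A·√(4πDt)) = 90/(0.21 × 130 × 29.74) = 0.1109 kg/m³.
(x−vt)²/(4Dt) = (3.64)²/(4 × 1.6 × 44) = 0.04705; exp(−0.04705) = 0.9540.
C = 0.1109 × 0.9540 = 0.106 kg/m³.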